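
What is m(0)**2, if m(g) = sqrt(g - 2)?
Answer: -2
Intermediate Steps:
m(g) = sqrt(-2 + g)
m(0)**2 = (sqrt(-2 + 0))**2 = (sqrt(-2))**2 = (I*sqrt(2))**2 = -2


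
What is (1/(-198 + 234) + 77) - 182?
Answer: -3779/36 ≈ -104.97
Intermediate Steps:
(1/(-198 + 234) + 77) - 182 = (1/36 + 77) - 182 = 2773/36 - 182 = -3779/36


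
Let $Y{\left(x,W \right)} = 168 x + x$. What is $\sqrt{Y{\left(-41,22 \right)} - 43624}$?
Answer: $3 i \sqrt{5617} \approx 224.84 i$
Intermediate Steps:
$Y{\left(x,W \right)} = 169 x$
$\sqrt{Y{\left(-41,22 \right)} - 43624} = \sqrt{169 \left(-41\right) - 43624} = \sqrt{-6929 - 43624} = \sqrt{-50553} = 3 i \sqrt{5617}$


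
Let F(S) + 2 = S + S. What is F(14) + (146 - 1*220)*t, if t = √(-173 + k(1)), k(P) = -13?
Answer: 26 - 74*I*√186 ≈ 26.0 - 1009.2*I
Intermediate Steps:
F(S) = -2 + 2*S (F(S) = -2 + (S + S) = -2 + 2*S)
t = I*√186 (t = √(-173 - 13) = √(-186) = I*√186 ≈ 13.638*I)
F(14) + (146 - 1*220)*t = (-2 + 2*14) + (146 - 1*220)*(I*√186) = (-2 + 28) + (146 - 220)*(I*√186) = 26 - 74*I*√186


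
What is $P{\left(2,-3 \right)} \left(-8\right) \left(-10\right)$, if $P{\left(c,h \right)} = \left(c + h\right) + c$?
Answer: $80$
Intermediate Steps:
$P{\left(c,h \right)} = h + 2 c$
$P{\left(2,-3 \right)} \left(-8\right) \left(-10\right) = \left(-3 + 2 \cdot 2\right) \left(-8\right) \left(-10\right) = \left(-3 + 4\right) \left(-8\right) \left(-10\right) = 1 \left(-8\right) \left(-10\right) = \left(-8\right) \left(-10\right) = 80$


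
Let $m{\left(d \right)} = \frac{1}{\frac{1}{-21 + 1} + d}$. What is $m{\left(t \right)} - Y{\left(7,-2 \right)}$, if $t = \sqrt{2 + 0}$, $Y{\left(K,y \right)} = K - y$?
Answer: $- \frac{7171}{799} + \frac{400 \sqrt{2}}{799} \approx -8.267$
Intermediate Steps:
$t = \sqrt{2} \approx 1.4142$
$m{\left(d \right)} = \frac{1}{- \frac{1}{20} + d}$ ($m{\left(d \right)} = \frac{1}{\frac{1}{-20} + d} = \frac{1}{- \frac{1}{20} + d}$)
$m{\left(t \right)} - Y{\left(7,-2 \right)} = \frac{20}{-1 + 20 \sqrt{2}} - \left(7 - -2\right) = \frac{20}{-1 + 20 \sqrt{2}} - \left(7 + 2\right) = \frac{20}{-1 + 20 \sqrt{2}} - 9 = -9 + \frac{20}{-1 + 20 \sqrt{2}}$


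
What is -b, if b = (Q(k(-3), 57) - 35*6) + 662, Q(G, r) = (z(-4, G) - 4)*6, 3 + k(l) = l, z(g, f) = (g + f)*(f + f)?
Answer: -1148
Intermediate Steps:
z(g, f) = 2*f*(f + g) (z(g, f) = (f + g)*(2*f) = 2*f*(f + g))
k(l) = -3 + l
Q(G, r) = -24 + 12*G*(-4 + G) (Q(G, r) = (2*G*(G - 4) - 4)*6 = (2*G*(-4 + G) - 4)*6 = (-4 + 2*G*(-4 + G))*6 = -24 + 12*G*(-4 + G))
b = 1148 (b = ((-24 + 12*(-3 - 3)*(-4 + (-3 - 3))) - 35*6) + 662 = ((-24 + 12*(-6)*(-4 - 6)) - 210) + 662 = ((-24 + 12*(-6)*(-10)) - 210) + 662 = ((-24 + 720) - 210) + 662 = (696 - 210) + 662 = 486 + 662 = 1148)
-b = -1*1148 = -1148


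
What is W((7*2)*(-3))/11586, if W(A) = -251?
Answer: -251/11586 ≈ -0.021664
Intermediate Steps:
W((7*2)*(-3))/11586 = -251/11586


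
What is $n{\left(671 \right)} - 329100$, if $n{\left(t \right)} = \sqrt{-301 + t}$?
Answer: $-329100 + \sqrt{370} \approx -3.2908 \cdot 10^{5}$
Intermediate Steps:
$n{\left(671 \right)} - 329100 = \sqrt{-301 + 671} - 329100 = \sqrt{370} - 329100 = -329100 + \sqrt{370}$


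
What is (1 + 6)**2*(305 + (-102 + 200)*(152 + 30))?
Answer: 888909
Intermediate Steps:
(1 + 6)**2*(305 + (-102 + 200)*(152 + 30)) = 7**2*(305 + 98*182) = 49*(305 + 17836) = 49*18141 = 888909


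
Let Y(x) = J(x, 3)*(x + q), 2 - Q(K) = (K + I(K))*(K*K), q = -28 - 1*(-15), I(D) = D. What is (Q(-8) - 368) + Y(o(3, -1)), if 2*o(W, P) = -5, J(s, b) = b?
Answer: 1223/2 ≈ 611.50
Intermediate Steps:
o(W, P) = -5/2 (o(W, P) = (½)*(-5) = -5/2)
q = -13 (q = -28 + 15 = -13)
Q(K) = 2 - 2*K³ (Q(K) = 2 - (K + K)*K*K = 2 - 2*K*K² = 2 - 2*K³)
Y(x) = -39 + 3*x (Y(x) = 3*(x - 13) = 3*(-13 + x) = -39 + 3*x)
(Q(-8) - 368) + Y(o(3, -1)) = ((2 - 2*(-8)³) - 368) + (-39 + 3*(-5/2)) = ((2 - 2*(-512)) - 368) + (-39 - 15/2) = ((2 + 1024) - 368) - 93/2 = (1026 - 368) - 93/2 = 658 - 93/2 = 1223/2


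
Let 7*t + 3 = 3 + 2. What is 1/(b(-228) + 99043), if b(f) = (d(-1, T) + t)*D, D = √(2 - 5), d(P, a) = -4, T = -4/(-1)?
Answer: 4853107/480666278629 + 182*I*√3/480666278629 ≈ 1.0097e-5 + 6.5583e-10*I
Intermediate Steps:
T = 4 (T = -4*(-1) = 4)
t = 2/7 (t = -3/7 + (3 + 2)/7 = -3/7 + (⅐)*5 = -3/7 + 5/7 = 2/7 ≈ 0.28571)
D = I*√3 (D = √(-3) = I*√3 ≈ 1.732*I)
b(f) = -26*I*√3/7 (b(f) = (-4 + 2/7)*(I*√3) = -26*I*√3/7)
1/(b(-228) + 99043) = 1/(-26*I*√3/7 + 99043) = 1/(99043 - 26*I*√3/7)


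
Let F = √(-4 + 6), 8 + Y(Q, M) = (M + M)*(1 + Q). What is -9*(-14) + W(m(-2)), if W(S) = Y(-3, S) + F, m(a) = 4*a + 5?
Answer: 130 + √2 ≈ 131.41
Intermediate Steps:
Y(Q, M) = -8 + 2*M*(1 + Q) (Y(Q, M) = -8 + (M + M)*(1 + Q) = -8 + (2*M)*(1 + Q) = -8 + 2*M*(1 + Q))
m(a) = 5 + 4*a
F = √2 ≈ 1.4142
W(S) = -8 + √2 - 4*S (W(S) = (-8 + 2*S + 2*S*(-3)) + √2 = (-8 + 2*S - 6*S) + √2 = (-8 - 4*S) + √2 = -8 + √2 - 4*S)
-9*(-14) + W(m(-2)) = -9*(-14) + (-8 + √2 - 4*(5 + 4*(-2))) = 126 + (-8 + √2 - 4*(5 - 8)) = 126 + (-8 + √2 - 4*(-3)) = 126 + (-8 + √2 + 12) = 126 + (4 + √2) = 130 + √2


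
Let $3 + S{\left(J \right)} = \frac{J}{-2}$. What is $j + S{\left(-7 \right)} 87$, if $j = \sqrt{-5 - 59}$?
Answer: $\frac{87}{2} + 8 i \approx 43.5 + 8.0 i$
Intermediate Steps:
$S{\left(J \right)} = -3 - \frac{J}{2}$ ($S{\left(J \right)} = -3 + \frac{J}{-2} = -3 + J \left(- \frac{1}{2}\right) = -3 - \frac{J}{2}$)
$j = 8 i$ ($j = \sqrt{-64} = 8 i \approx 8.0 i$)
$j + S{\left(-7 \right)} 87 = 8 i + \left(-3 - - \frac{7}{2}\right) 87 = 8 i + \left(-3 + \frac{7}{2}\right) 87 = 8 i + \frac{1}{2} \cdot 87 = 8 i + \frac{87}{2} = \frac{87}{2} + 8 i$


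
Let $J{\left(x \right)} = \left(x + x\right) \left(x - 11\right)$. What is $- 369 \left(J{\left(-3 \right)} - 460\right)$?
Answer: $138744$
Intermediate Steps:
$J{\left(x \right)} = 2 x \left(-11 + x\right)$
$- 369 \left(J{\left(-3 \right)} - 460\right) = - 369 \left(2 \left(-3\right) \left(-11 - 3\right) - 460\right) = - 369 \left(2 \left(-3\right) \left(-14\right) - 460\right) = - 369 \left(84 - 460\right) = \left(-369\right) \left(-376\right) = 138744$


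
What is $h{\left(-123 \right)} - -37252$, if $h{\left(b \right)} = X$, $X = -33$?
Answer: $37219$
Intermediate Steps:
$h{\left(b \right)} = -33$
$h{\left(-123 \right)} - -37252 = -33 - -37252 = -33 + 37252 = 37219$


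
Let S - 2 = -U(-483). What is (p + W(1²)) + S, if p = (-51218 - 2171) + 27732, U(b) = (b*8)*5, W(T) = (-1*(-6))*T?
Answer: -6329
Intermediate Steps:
W(T) = 6*T
U(b) = 40*b (U(b) = (8*b)*5 = 40*b)
p = -25657 (p = -53389 + 27732 = -25657)
S = 19322 (S = 2 - 40*(-483) = 2 - 1*(-19320) = 2 + 19320 = 19322)
(p + W(1²)) + S = (-25657 + 6*1²) + 19322 = (-25657 + 6*1) + 19322 = (-25657 + 6) + 19322 = -25651 + 19322 = -6329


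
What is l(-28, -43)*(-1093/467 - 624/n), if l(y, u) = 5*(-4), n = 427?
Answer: 15162380/199409 ≈ 76.037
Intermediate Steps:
l(y, u) = -20
l(-28, -43)*(-1093/467 - 624/n) = -20*(-1093/467 - 624/427) = -20*(-758119/199409) = 15162380/199409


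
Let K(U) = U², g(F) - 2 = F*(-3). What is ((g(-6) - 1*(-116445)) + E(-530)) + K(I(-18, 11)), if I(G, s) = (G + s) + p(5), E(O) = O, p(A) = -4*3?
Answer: 116296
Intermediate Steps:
g(F) = 2 - 3*F (g(F) = 2 + F*(-3) = 2 - 3*F)
p(A) = -12
I(G, s) = -12 + G + s (I(G, s) = (G + s) - 12 = -12 + G + s)
((g(-6) - 1*(-116445)) + E(-530)) + K(I(-18, 11)) = (((2 - 3*(-6)) - 1*(-116445)) - 530) + (-12 - 18 + 11)² = (((2 + 18) + 116445) - 530) + (-19)² = ((20 + 116445) - 530) + 361 = (116465 - 530) + 361 = 115935 + 361 = 116296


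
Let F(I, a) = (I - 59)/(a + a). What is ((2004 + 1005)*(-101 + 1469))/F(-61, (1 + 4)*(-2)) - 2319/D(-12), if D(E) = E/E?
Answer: 683733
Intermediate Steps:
F(I, a) = (-59 + I)/(2*a) (F(I, a) = (-59 + I)/((2*a)) = (-59 + I)*(1/(2*a)) = (-59 + I)/(2*a))
D(E) = 1
((2004 + 1005)*(-101 + 1469))/F(-61, (1 + 4)*(-2)) - 2319/D(-12) = ((2004 + 1005)*(-101 + 1469))/(((-59 - 61)/(2*(((1 + 4)*(-2)))))) - 2319/1 = (3009*1368)/(((½)*(-120)/(5*(-2)))) - 2319*1 = 4116312/(((½)*(-120)/(-10))) - 2319 = 4116312/(((½)*(-⅒)*(-120))) - 2319 = 4116312/6 - 2319 = 4116312*(⅙) - 2319 = 686052 - 2319 = 683733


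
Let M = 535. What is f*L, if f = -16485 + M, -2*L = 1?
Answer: 7975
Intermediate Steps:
L = -½ (L = -½*1 = -½ ≈ -0.50000)
f = -15950 (f = -16485 + 535 = -15950)
f*L = -15950*(-½) = 7975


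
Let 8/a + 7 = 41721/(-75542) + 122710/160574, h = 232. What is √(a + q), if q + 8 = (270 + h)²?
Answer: 2*√106781149249749928333297315/41170058395 ≈ 501.99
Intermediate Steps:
q = 251996 (q = -8 + (270 + 232)² = -8 + 502² = -8 + 252004 = 251996)
a = -48520324432/41170058395 (a = 8/(-7 + (41721/(-75542) + 122710/160574)) = 8/(-7 + (41721*(-1/75542) + 122710*(1/160574))) = 8/(-7 + (-41721/75542 + 61355/80287)) = 8/(-7 + 1285225483/6065040554) = 8/(-41170058395/6065040554) = 8*(-6065040554/41170058395) = -48520324432/41170058395 ≈ -1.1785)
√(a + q) = √(-48520324432/41170058395 + 251996) = √(10374641514981988/41170058395) = 2*√106781149249749928333297315/41170058395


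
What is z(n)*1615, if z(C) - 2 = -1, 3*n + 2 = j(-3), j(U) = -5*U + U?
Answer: 1615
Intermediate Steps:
j(U) = -4*U
n = 10/3 (n = -⅔ + (-4*(-3))/3 = -⅔ + (⅓)*12 = -⅔ + 4 = 10/3 ≈ 3.3333)
z(C) = 1 (z(C) = 2 - 1 = 1)
z(n)*1615 = 1*1615 = 1615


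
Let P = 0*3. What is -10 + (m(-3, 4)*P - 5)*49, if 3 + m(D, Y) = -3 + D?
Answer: -255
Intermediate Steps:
P = 0
m(D, Y) = -6 + D (m(D, Y) = -3 + (-3 + D) = -6 + D)
-10 + (m(-3, 4)*P - 5)*49 = -10 + ((-6 - 3)*0 - 5)*49 = -10 + (-9*0 - 5)*49 = -10 + (0 - 5)*49 = -10 - 5*49 = -10 - 245 = -255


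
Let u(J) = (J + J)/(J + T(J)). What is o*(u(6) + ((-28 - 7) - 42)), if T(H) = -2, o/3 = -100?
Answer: 22200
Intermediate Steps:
o = -300 (o = 3*(-100) = -300)
u(J) = 2*J/(-2 + J) (u(J) = (J + J)/(J - 2) = (2*J)/(-2 + J) = 2*J/(-2 + J))
o*(u(6) + ((-28 - 7) - 42)) = -300*(2*6/(-2 + 6) + ((-28 - 7) - 42)) = -300*(2*6/4 + (-35 - 42)) = -300*(2*6*(¼) - 77) = -300*(3 - 77) = -300*(-74) = 22200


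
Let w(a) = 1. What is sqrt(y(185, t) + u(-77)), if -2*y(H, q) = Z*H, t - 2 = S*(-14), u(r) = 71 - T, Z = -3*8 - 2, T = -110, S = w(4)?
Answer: sqrt(2586) ≈ 50.853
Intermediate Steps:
S = 1
Z = -26 (Z = -24 - 2 = -26)
u(r) = 181 (u(r) = 71 - 1*(-110) = 71 + 110 = 181)
t = -12 (t = 2 + 1*(-14) = 2 - 14 = -12)
y(H, q) = 13*H (y(H, q) = -(-13)*H = 13*H)
sqrt(y(185, t) + u(-77)) = sqrt(13*185 + 181) = sqrt(2405 + 181) = sqrt(2586)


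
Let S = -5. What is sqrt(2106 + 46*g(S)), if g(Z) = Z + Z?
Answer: sqrt(1646) ≈ 40.571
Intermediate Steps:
g(Z) = 2*Z
sqrt(2106 + 46*g(S)) = sqrt(2106 + 46*(2*(-5))) = sqrt(2106 + 46*(-10)) = sqrt(2106 - 460) = sqrt(1646)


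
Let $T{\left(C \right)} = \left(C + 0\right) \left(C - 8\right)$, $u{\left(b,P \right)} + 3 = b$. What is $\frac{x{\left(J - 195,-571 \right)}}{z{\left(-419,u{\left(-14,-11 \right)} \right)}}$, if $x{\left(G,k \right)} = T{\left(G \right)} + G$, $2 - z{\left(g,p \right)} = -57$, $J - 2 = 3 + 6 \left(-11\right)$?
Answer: $\frac{67328}{59} \approx 1141.2$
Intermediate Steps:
$u{\left(b,P \right)} = -3 + b$
$T{\left(C \right)} = C \left(-8 + C\right)$
$J = -61$ ($J = 2 + \left(3 + 6 \left(-11\right)\right) = 2 + \left(3 - 66\right) = 2 - 63 = -61$)
$z{\left(g,p \right)} = 59$ ($z{\left(g,p \right)} = 2 - -57 = 2 + 57 = 59$)
$x{\left(G,k \right)} = G + G \left(-8 + G\right)$ ($x{\left(G,k \right)} = G \left(-8 + G\right) + G = G + G \left(-8 + G\right)$)
$\frac{x{\left(J - 195,-571 \right)}}{z{\left(-419,u{\left(-14,-11 \right)} \right)}} = \frac{\left(-61 - 195\right) \left(-7 - 256\right)}{59} = \left(-61 - 195\right) \left(-7 - 256\right) \frac{1}{59} = - 256 \left(-7 - 256\right) \frac{1}{59} = \left(-256\right) \left(-263\right) \frac{1}{59} = 67328 \cdot \frac{1}{59} = \frac{67328}{59}$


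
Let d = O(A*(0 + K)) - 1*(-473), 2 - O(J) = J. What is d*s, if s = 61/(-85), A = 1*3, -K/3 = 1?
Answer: -29524/85 ≈ -347.34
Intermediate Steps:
K = -3 (K = -3*1 = -3)
A = 3
O(J) = 2 - J
s = -61/85 (s = 61*(-1/85) = -61/85 ≈ -0.71765)
d = 484 (d = (2 - 3*(0 - 3)) - 1*(-473) = (2 - 3*(-3)) + 473 = (2 - 1*(-9)) + 473 = (2 + 9) + 473 = 11 + 473 = 484)
d*s = 484*(-61/85) = -29524/85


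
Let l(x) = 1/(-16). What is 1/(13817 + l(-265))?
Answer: 16/221071 ≈ 7.2375e-5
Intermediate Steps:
l(x) = -1/16
1/(13817 + l(-265)) = 1/(13817 - 1/16) = 1/(221071/16) = 16/221071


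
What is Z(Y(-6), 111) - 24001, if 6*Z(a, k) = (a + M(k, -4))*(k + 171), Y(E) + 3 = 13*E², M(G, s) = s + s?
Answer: -2522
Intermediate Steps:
M(G, s) = 2*s
Y(E) = -3 + 13*E²
Z(a, k) = (-8 + a)*(171 + k)/6 (Z(a, k) = ((a + 2*(-4))*(k + 171))/6 = ((a - 8)*(171 + k))/6 = ((-8 + a)*(171 + k))/6 = (-8 + a)*(171 + k)/6)
Z(Y(-6), 111) - 24001 = (-228 - 4/3*111 + 57*(-3 + 13*(-6)²)/2 + (⅙)*(-3 + 13*(-6)²)*111) - 24001 = (-228 - 148 + 57*(-3 + 13*36)/2 + (⅙)*(-3 + 13*36)*111) - 24001 = (-228 - 148 + 57*(-3 + 468)/2 + (⅙)*(-3 + 468)*111) - 24001 = (-228 - 148 + (57/2)*465 + (⅙)*465*111) - 24001 = (-228 - 148 + 26505/2 + 17205/2) - 24001 = 21479 - 24001 = -2522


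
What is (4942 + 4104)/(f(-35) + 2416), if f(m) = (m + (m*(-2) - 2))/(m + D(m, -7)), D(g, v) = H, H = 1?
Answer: 307564/82111 ≈ 3.7457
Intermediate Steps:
D(g, v) = 1
f(m) = (-2 - m)/(1 + m) (f(m) = (m + (m*(-2) - 2))/(m + 1) = (m + (-2*m - 2))/(1 + m) = (m + (-2 - 2*m))/(1 + m) = (-2 - m)/(1 + m))
(4942 + 4104)/(f(-35) + 2416) = (4942 + 4104)/((-2 - 1*(-35))/(1 - 35) + 2416) = 9046/((-2 + 35)/(-34) + 2416) = 9046/(-1/34*33 + 2416) = 9046/(-33/34 + 2416) = 9046/(82111/34) = 9046*(34/82111) = 307564/82111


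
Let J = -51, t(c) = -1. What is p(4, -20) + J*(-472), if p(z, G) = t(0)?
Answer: 24071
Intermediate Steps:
p(z, G) = -1
p(4, -20) + J*(-472) = -1 - 51*(-472) = -1 + 24072 = 24071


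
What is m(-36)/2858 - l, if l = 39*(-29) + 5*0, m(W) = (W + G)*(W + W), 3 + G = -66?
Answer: 1619979/1429 ≈ 1133.6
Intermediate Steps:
G = -69 (G = -3 - 66 = -69)
m(W) = 2*W*(-69 + W) (m(W) = (W - 69)*(W + W) = (-69 + W)*(2*W) = 2*W*(-69 + W))
l = -1131 (l = -1131 + 0 = -1131)
m(-36)/2858 - l = (2*(-36)*(-69 - 36))/2858 - 1*(-1131) = (2*(-36)*(-105))*(1/2858) + 1131 = 7560*(1/2858) + 1131 = 3780/1429 + 1131 = 1619979/1429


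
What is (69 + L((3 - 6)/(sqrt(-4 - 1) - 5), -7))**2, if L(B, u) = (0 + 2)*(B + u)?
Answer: (15455*sqrt(5) + 31918*I)/(5*(sqrt(5) + 2*I)) ≈ 3135.8 + 50.088*I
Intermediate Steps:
L(B, u) = 2*B + 2*u (L(B, u) = 2*(B + u) = 2*B + 2*u)
(69 + L((3 - 6)/(sqrt(-4 - 1) - 5), -7))**2 = (69 + (2*((3 - 6)/(sqrt(-4 - 1) - 5)) + 2*(-7)))**2 = (69 + (2*(-3/(sqrt(-5) - 5)) - 14))**2 = (69 + (2*(-3/(I*sqrt(5) - 5)) - 14))**2 = (69 + (2*(-3/(-5 + I*sqrt(5))) - 14))**2 = (69 + (-6/(-5 + I*sqrt(5)) - 14))**2 = (69 + (-14 - 6/(-5 + I*sqrt(5))))**2 = (55 - 6/(-5 + I*sqrt(5)))**2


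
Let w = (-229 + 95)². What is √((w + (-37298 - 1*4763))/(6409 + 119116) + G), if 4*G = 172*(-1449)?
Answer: 2*I*√9817448678970/25105 ≈ 249.61*I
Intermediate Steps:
w = 17956 (w = (-134)² = 17956)
G = -62307 (G = (172*(-1449))/4 = (¼)*(-249228) = -62307)
√((w + (-37298 - 1*4763))/(6409 + 119116) + G) = √((17956 + (-37298 - 1*4763))/(6409 + 119116) - 62307) = √((17956 + (-37298 - 4763))/125525 - 62307) = √((17956 - 42061)*(1/125525) - 62307) = √(-24105*1/125525 - 62307) = √(-4821/25105 - 62307) = √(-1564222056/25105) = 2*I*√9817448678970/25105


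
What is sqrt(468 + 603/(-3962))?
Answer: 3*sqrt(816001634)/3962 ≈ 21.630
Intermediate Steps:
sqrt(468 + 603/(-3962)) = sqrt(468 + 603*(-1/3962)) = sqrt(468 - 603/3962) = sqrt(1853613/3962) = 3*sqrt(816001634)/3962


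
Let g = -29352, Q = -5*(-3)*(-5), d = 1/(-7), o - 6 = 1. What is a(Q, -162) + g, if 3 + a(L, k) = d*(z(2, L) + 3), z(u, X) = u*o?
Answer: -205502/7 ≈ -29357.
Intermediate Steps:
o = 7 (o = 6 + 1 = 7)
d = -⅐ ≈ -0.14286
z(u, X) = 7*u (z(u, X) = u*7 = 7*u)
Q = -75 (Q = 15*(-5) = -75)
a(L, k) = -38/7 (a(L, k) = -3 - (7*2 + 3)/7 = -3 - (14 + 3)/7 = -3 - ⅐*17 = -3 - 17/7 = -38/7)
a(Q, -162) + g = -38/7 - 29352 = -205502/7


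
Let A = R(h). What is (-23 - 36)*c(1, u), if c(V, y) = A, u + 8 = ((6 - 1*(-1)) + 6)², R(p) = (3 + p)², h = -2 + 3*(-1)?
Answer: -236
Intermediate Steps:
h = -5 (h = -2 - 3 = -5)
u = 161 (u = -8 + ((6 - 1*(-1)) + 6)² = -8 + ((6 + 1) + 6)² = -8 + (7 + 6)² = -8 + 13² = -8 + 169 = 161)
A = 4 (A = (3 - 5)² = (-2)² = 4)
c(V, y) = 4
(-23 - 36)*c(1, u) = (-23 - 36)*4 = -59*4 = -236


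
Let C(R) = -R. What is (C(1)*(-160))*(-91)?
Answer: -14560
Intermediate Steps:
(C(1)*(-160))*(-91) = (-1*1*(-160))*(-91) = -1*(-160)*(-91) = 160*(-91) = -14560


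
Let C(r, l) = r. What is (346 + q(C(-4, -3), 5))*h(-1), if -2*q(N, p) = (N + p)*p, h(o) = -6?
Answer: -2061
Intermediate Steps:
q(N, p) = -p*(N + p)/2 (q(N, p) = -(N + p)*p/2 = -p*(N + p)/2)
(346 + q(C(-4, -3), 5))*h(-1) = (346 - 1/2*5*(-4 + 5))*(-6) = (346 - 1/2*5*1)*(-6) = (346 - 5/2)*(-6) = (687/2)*(-6) = -2061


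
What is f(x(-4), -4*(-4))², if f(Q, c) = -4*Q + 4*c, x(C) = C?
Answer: 6400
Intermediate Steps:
f(x(-4), -4*(-4))² = (-4*(-4) + 4*(-4*(-4)))² = (16 + 4*16)² = (16 + 64)² = 80² = 6400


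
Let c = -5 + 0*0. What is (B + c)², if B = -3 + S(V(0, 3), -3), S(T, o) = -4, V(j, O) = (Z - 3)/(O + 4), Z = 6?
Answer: 144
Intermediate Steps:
V(j, O) = 3/(4 + O) (V(j, O) = (6 - 3)/(O + 4) = 3/(4 + O))
B = -7 (B = -3 - 4 = -7)
c = -5 (c = -5 + 0 = -5)
(B + c)² = (-7 - 5)² = (-12)² = 144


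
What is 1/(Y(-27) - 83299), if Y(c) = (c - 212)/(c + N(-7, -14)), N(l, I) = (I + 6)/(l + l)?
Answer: -185/15408642 ≈ -1.2006e-5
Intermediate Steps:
N(l, I) = (6 + I)/(2*l) (N(l, I) = (6 + I)/((2*l)) = (6 + I)*(1/(2*l)) = (6 + I)/(2*l))
Y(c) = (-212 + c)/(4/7 + c) (Y(c) = (c - 212)/(c + (½)*(6 - 14)/(-7)) = (-212 + c)/(c + (½)*(-⅐)*(-8)) = (-212 + c)/(c + 4/7) = (-212 + c)/(4/7 + c))
1/(Y(-27) - 83299) = 1/(7*(-212 - 27)/(4 + 7*(-27)) - 83299) = 1/(7*(-239)/(4 - 189) - 83299) = 1/(7*(-239)/(-185) - 83299) = 1/(7*(-1/185)*(-239) - 83299) = 1/(1673/185 - 83299) = 1/(-15408642/185) = -185/15408642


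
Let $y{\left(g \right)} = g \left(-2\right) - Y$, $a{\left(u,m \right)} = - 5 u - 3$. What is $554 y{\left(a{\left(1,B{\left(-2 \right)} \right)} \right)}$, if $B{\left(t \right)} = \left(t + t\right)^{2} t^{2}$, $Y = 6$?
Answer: $5540$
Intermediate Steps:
$B{\left(t \right)} = 4 t^{4}$ ($B{\left(t \right)} = \left(2 t\right)^{2} t^{2} = 4 t^{2} t^{2} = 4 t^{4}$)
$a{\left(u,m \right)} = -3 - 5 u$
$y{\left(g \right)} = -6 - 2 g$ ($y{\left(g \right)} = g \left(-2\right) - 6 = - 2 g - 6 = -6 - 2 g$)
$554 y{\left(a{\left(1,B{\left(-2 \right)} \right)} \right)} = 554 \left(-6 - 2 \left(-3 - 5\right)\right) = 554 \left(-6 - -16\right) = 554 \left(-6 + 16\right) = 554 \cdot 10 = 5540$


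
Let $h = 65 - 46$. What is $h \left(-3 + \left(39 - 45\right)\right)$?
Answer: $-171$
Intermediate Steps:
$h = 19$
$h \left(-3 + \left(39 - 45\right)\right) = 19 \left(-3 + \left(39 - 45\right)\right) = 19 \left(-3 - 6\right) = 19 \left(-9\right) = -171$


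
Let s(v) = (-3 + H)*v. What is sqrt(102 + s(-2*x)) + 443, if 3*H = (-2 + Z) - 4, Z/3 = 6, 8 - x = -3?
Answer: 443 + 4*sqrt(5) ≈ 451.94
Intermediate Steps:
x = 11 (x = 8 - 1*(-3) = 8 + 3 = 11)
Z = 18 (Z = 3*6 = 18)
H = 4 (H = ((-2 + 18) - 4)/3 = (16 - 4)/3 = (1/3)*12 = 4)
s(v) = v (s(v) = (-3 + 4)*v = 1*v = v)
sqrt(102 + s(-2*x)) + 443 = sqrt(102 - 2*11) + 443 = sqrt(102 - 22) + 443 = sqrt(80) + 443 = 4*sqrt(5) + 443 = 443 + 4*sqrt(5)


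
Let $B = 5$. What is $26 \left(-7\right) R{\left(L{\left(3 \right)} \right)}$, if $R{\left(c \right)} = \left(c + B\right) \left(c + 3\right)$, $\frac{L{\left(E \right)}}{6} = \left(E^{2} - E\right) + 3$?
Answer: $-612066$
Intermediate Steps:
$L{\left(E \right)} = 18 - 6 E + 6 E^{2}$ ($L{\left(E \right)} = 6 \left(\left(E^{2} - E\right) + 3\right) = 6 \left(3 + E^{2} - E\right) = 18 - 6 E + 6 E^{2}$)
$R{\left(c \right)} = \left(3 + c\right) \left(5 + c\right)$ ($R{\left(c \right)} = \left(c + 5\right) \left(c + 3\right) = \left(5 + c\right) \left(3 + c\right) = \left(3 + c\right) \left(5 + c\right)$)
$26 \left(-7\right) R{\left(L{\left(3 \right)} \right)} = 26 \left(-7\right) \left(15 + \left(18 - 18 + 6 \cdot 3^{2}\right)^{2} + 8 \left(18 - 18 + 6 \cdot 3^{2}\right)\right) = - 182 \left(15 + \left(18 - 18 + 6 \cdot 9\right)^{2} + 8 \left(18 - 18 + 6 \cdot 9\right)\right) = - 182 \left(15 + \left(18 - 18 + 54\right)^{2} + 8 \left(18 - 18 + 54\right)\right) = - 182 \left(15 + 54^{2} + 8 \cdot 54\right) = - 182 \left(15 + 2916 + 432\right) = \left(-182\right) 3363 = -612066$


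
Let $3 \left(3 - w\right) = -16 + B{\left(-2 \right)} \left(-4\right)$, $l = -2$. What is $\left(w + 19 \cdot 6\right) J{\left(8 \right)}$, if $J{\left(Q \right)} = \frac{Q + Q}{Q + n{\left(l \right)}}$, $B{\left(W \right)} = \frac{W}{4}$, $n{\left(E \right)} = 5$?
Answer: $\frac{5840}{39} \approx 149.74$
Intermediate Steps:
$B{\left(W \right)} = \frac{W}{4}$ ($B{\left(W \right)} = W \frac{1}{4} = \frac{W}{4}$)
$w = \frac{23}{3}$ ($w = 3 - \frac{-16 + \frac{1}{4} \left(-2\right) \left(-4\right)}{3} = 3 - \frac{-16 - -2}{3} = 3 - \frac{-16 + 2}{3} = 3 - - \frac{14}{3} = 3 + \frac{14}{3} = \frac{23}{3} \approx 7.6667$)
$J{\left(Q \right)} = \frac{2 Q}{5 + Q}$ ($J{\left(Q \right)} = \frac{Q + Q}{Q + 5} = \frac{2 Q}{5 + Q}$)
$\left(w + 19 \cdot 6\right) J{\left(8 \right)} = \left(\frac{23}{3} + 19 \cdot 6\right) 2 \cdot 8 \frac{1}{5 + 8} = \left(\frac{23}{3} + 114\right) 2 \cdot 8 \cdot \frac{1}{13} = \frac{365 \cdot 2 \cdot 8 \cdot \frac{1}{13}}{3} = \frac{365}{3} \cdot \frac{16}{13} = \frac{5840}{39}$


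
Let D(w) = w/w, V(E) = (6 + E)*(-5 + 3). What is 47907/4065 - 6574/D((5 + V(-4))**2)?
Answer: -8891801/1355 ≈ -6562.2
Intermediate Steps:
V(E) = -12 - 2*E (V(E) = (6 + E)*(-2) = -12 - 2*E)
D(w) = 1
47907/4065 - 6574/D((5 + V(-4))**2) = 47907/4065 - 6574/1 = 47907*(1/4065) - 6574*1 = 15969/1355 - 6574 = -8891801/1355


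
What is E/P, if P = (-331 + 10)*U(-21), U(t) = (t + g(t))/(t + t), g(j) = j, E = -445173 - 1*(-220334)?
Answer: 224839/321 ≈ 700.43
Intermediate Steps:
E = -224839 (E = -445173 + 220334 = -224839)
U(t) = 1 (U(t) = (t + t)/(t + t) = (2*t)/((2*t)) = (2*t)*(1/(2*t)) = 1)
P = -321 (P = (-331 + 10)*1 = -321*1 = -321)
E/P = -224839/(-321) = -224839*(-1/321) = 224839/321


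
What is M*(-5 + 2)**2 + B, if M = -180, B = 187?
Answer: -1433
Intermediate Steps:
M*(-5 + 2)**2 + B = -180*(-5 + 2)**2 + 187 = -180*(-3)**2 + 187 = -180*9 + 187 = -1620 + 187 = -1433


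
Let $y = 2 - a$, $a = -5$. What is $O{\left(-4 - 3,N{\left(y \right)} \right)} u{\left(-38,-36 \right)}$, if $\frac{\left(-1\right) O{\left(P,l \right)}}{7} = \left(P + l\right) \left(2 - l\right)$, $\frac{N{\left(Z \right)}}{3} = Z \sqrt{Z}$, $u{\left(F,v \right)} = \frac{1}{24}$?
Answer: $\frac{21707}{24} - \frac{441 \sqrt{7}}{8} \approx 758.61$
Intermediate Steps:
$u{\left(F,v \right)} = \frac{1}{24}$
$y = 7$ ($y = 2 - -5 = 2 + 5 = 7$)
$N{\left(Z \right)} = 3 Z^{\frac{3}{2}}$ ($N{\left(Z \right)} = 3 Z \sqrt{Z} = 3 Z^{\frac{3}{2}}$)
$O{\left(P,l \right)} = - 7 \left(2 - l\right) \left(P + l\right)$ ($O{\left(P,l \right)} = - 7 \left(P + l\right) \left(2 - l\right) = - 7 \left(2 - l\right) \left(P + l\right)$)
$O{\left(-4 - 3,N{\left(y \right)} \right)} u{\left(-38,-36 \right)} = \left(- 14 \left(-4 - 3\right) - 14 \cdot 3 \cdot 7^{\frac{3}{2}} + 7 \left(3 \cdot 7^{\frac{3}{2}}\right)^{2} + 7 \left(-4 - 3\right) 3 \cdot 7^{\frac{3}{2}}\right) \frac{1}{24} = \left(- 14 \left(-4 - 3\right) - 14 \cdot 3 \cdot 7 \sqrt{7} + 7 \left(3 \cdot 7 \sqrt{7}\right)^{2} + 7 \left(-4 - 3\right) 3 \cdot 7 \sqrt{7}\right) \frac{1}{24} = \left(\left(-14\right) \left(-7\right) - 14 \cdot 21 \sqrt{7} + 7 \left(21 \sqrt{7}\right)^{2} + 7 \left(-7\right) 21 \sqrt{7}\right) \frac{1}{24} = \left(98 - 294 \sqrt{7} + 7 \cdot 3087 - 1029 \sqrt{7}\right) \frac{1}{24} = \left(98 - 294 \sqrt{7} + 21609 - 1029 \sqrt{7}\right) \frac{1}{24} = \left(21707 - 1323 \sqrt{7}\right) \frac{1}{24} = \frac{21707}{24} - \frac{441 \sqrt{7}}{8}$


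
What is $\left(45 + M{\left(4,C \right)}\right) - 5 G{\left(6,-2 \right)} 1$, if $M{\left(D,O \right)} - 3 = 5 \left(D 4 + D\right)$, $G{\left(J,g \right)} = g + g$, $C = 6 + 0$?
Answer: $2960$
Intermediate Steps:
$C = 6$
$G{\left(J,g \right)} = 2 g$
$M{\left(D,O \right)} = 3 + 25 D$ ($M{\left(D,O \right)} = 3 + 5 \left(D 4 + D\right) = 3 + 5 \left(4 D + D\right) = 3 + 5 \cdot 5 D = 3 + 25 D$)
$\left(45 + M{\left(4,C \right)}\right) - 5 G{\left(6,-2 \right)} 1 = \left(45 + \left(3 + 25 \cdot 4\right)\right) - 5 \cdot 2 \left(-2\right) 1 = \left(45 + \left(3 + 100\right)\right) \left(-5\right) \left(-4\right) 1 = \left(45 + 103\right) 20 \cdot 1 = 148 \cdot 20 = 2960$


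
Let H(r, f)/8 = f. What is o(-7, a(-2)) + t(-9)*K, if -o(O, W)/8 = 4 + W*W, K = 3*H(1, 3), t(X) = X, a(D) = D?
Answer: -712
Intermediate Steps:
H(r, f) = 8*f
K = 72 (K = 3*(8*3) = 3*24 = 72)
o(O, W) = -32 - 8*W² (o(O, W) = -8*(4 + W*W) = -8*(4 + W²) = -32 - 8*W²)
o(-7, a(-2)) + t(-9)*K = (-32 - 8*(-2)²) - 9*72 = (-32 - 8*4) - 648 = (-32 - 32) - 648 = -64 - 648 = -712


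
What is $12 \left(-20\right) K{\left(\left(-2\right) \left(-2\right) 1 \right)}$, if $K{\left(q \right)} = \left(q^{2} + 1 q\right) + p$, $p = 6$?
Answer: $-6240$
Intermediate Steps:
$K{\left(q \right)} = 6 + q + q^{2}$ ($K{\left(q \right)} = \left(q^{2} + 1 q\right) + 6 = \left(q^{2} + q\right) + 6 = \left(q + q^{2}\right) + 6 = 6 + q + q^{2}$)
$12 \left(-20\right) K{\left(\left(-2\right) \left(-2\right) 1 \right)} = 12 \left(-20\right) \left(6 + \left(-2\right) \left(-2\right) 1 + \left(\left(-2\right) \left(-2\right) 1\right)^{2}\right) = - 240 \left(6 + 4 \cdot 1 + \left(4 \cdot 1\right)^{2}\right) = - 240 \left(6 + 4 + 4^{2}\right) = - 240 \left(6 + 4 + 16\right) = \left(-240\right) 26 = -6240$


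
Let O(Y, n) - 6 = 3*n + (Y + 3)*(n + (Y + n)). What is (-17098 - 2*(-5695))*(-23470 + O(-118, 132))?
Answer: 227509464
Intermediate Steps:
O(Y, n) = 6 + 3*n + (3 + Y)*(Y + 2*n) (O(Y, n) = 6 + (3*n + (Y + 3)*(n + (Y + n))) = 6 + (3*n + (3 + Y)*(Y + 2*n)) = 6 + 3*n + (3 + Y)*(Y + 2*n))
(-17098 - 2*(-5695))*(-23470 + O(-118, 132)) = (-17098 - 2*(-5695))*(-23470 + (6 + (-118)**2 + 3*(-118) + 9*132 + 2*(-118)*132)) = (-17098 + 11390)*(-23470 + (6 + 13924 - 354 + 1188 - 31152)) = -5708*(-23470 - 16388) = -5708*(-39858) = 227509464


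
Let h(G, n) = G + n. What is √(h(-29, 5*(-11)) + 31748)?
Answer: 4*√1979 ≈ 177.94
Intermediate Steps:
√(h(-29, 5*(-11)) + 31748) = √((-29 + 5*(-11)) + 31748) = √((-29 - 55) + 31748) = √(-84 + 31748) = √31664 = 4*√1979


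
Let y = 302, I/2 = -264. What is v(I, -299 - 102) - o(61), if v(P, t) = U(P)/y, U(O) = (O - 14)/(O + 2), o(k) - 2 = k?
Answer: -5003567/79426 ≈ -62.997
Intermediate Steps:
o(k) = 2 + k
I = -528 (I = 2*(-264) = -528)
U(O) = (-14 + O)/(2 + O)
v(P, t) = (-14 + P)/(302*(2 + P)) (v(P, t) = ((-14 + P)/(2 + P))/302 = ((-14 + P)/(2 + P))*(1/302) = (-14 + P)/(302*(2 + P)))
v(I, -299 - 102) - o(61) = (-14 - 528)/(302*(2 - 528)) - (2 + 61) = (1/302)*(-542)/(-526) - 1*63 = (1/302)*(-1/526)*(-542) - 63 = 271/79426 - 63 = -5003567/79426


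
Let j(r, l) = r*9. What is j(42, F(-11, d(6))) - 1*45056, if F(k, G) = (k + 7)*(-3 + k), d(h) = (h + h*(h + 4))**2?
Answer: -44678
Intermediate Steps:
d(h) = (h + h*(4 + h))**2
F(k, G) = (-3 + k)*(7 + k) (F(k, G) = (7 + k)*(-3 + k) = (-3 + k)*(7 + k))
j(r, l) = 9*r
j(42, F(-11, d(6))) - 1*45056 = 9*42 - 1*45056 = 378 - 45056 = -44678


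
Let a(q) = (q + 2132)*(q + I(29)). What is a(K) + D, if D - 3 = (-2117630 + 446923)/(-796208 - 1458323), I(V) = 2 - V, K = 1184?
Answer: 8649769123272/2254531 ≈ 3.8366e+6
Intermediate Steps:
a(q) = (-27 + q)*(2132 + q) (a(q) = (q + 2132)*(q + (2 - 1*29)) = (2132 + q)*(q + (2 - 29)) = (2132 + q)*(q - 27) = (2132 + q)*(-27 + q) = (-27 + q)*(2132 + q))
D = 8434300/2254531 (D = 3 + (-2117630 + 446923)/(-796208 - 1458323) = 3 - 1670707/(-2254531) = 3 - 1670707*(-1/2254531) = 3 + 1670707/2254531 = 8434300/2254531 ≈ 3.7410)
a(K) + D = (-57564 + 1184² + 2105*1184) + 8434300/2254531 = (-57564 + 1401856 + 2492320) + 8434300/2254531 = 3836612 + 8434300/2254531 = 8649769123272/2254531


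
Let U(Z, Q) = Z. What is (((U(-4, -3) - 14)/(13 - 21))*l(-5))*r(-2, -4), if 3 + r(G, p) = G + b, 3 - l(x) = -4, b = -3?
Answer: -126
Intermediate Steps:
l(x) = 7 (l(x) = 3 - 1*(-4) = 3 + 4 = 7)
r(G, p) = -6 + G (r(G, p) = -3 + (G - 3) = -3 + (-3 + G) = -6 + G)
(((U(-4, -3) - 14)/(13 - 21))*l(-5))*r(-2, -4) = (((-4 - 14)/(13 - 21))*7)*(-6 - 2) = (-18/(-8)*7)*(-8) = (-18*(-⅛)*7)*(-8) = ((9/4)*7)*(-8) = (63/4)*(-8) = -126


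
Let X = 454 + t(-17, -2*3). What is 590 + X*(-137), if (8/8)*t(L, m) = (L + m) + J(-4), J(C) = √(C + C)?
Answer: -58457 - 274*I*√2 ≈ -58457.0 - 387.49*I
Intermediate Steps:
J(C) = √2*√C (J(C) = √(2*C) = √2*√C)
t(L, m) = L + m + 2*I*√2 (t(L, m) = (L + m) + √2*√(-4) = (L + m) + √2*(2*I) = (L + m) + 2*I*√2 = L + m + 2*I*√2)
X = 431 + 2*I*√2 (X = 454 + (-17 - 2*3 + 2*I*√2) = 454 + (-17 - 6 + 2*I*√2) = 454 + (-23 + 2*I*√2) = 431 + 2*I*√2 ≈ 431.0 + 2.8284*I)
590 + X*(-137) = 590 + (431 + 2*I*√2)*(-137) = 590 + (-59047 - 274*I*√2) = -58457 - 274*I*√2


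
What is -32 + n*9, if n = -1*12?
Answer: -140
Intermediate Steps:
n = -12
-32 + n*9 = -32 - 12*9 = -32 - 108 = -140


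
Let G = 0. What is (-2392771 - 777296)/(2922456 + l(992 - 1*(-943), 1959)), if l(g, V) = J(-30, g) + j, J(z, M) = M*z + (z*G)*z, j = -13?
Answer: -3170067/2864393 ≈ -1.1067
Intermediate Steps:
J(z, M) = M*z (J(z, M) = M*z + (z*0)*z = M*z + 0*z = M*z + 0 = M*z)
l(g, V) = -13 - 30*g (l(g, V) = g*(-30) - 13 = -30*g - 13 = -13 - 30*g)
(-2392771 - 777296)/(2922456 + l(992 - 1*(-943), 1959)) = (-2392771 - 777296)/(2922456 + (-13 - 30*(992 - 1*(-943)))) = -3170067/(2922456 + (-13 - 30*(992 + 943))) = -3170067/(2922456 + (-13 - 30*1935)) = -3170067/(2922456 + (-13 - 58050)) = -3170067/(2922456 - 58063) = -3170067/2864393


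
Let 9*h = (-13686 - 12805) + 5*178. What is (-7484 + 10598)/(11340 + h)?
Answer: 28026/76459 ≈ 0.36655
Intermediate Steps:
h = -25601/9 (h = ((-13686 - 12805) + 5*178)/9 = (-26491 + 890)/9 = (⅑)*(-25601) = -25601/9 ≈ -2844.6)
(-7484 + 10598)/(11340 + h) = (-7484 + 10598)/(11340 - 25601/9) = 3114/(76459/9) = 3114*(9/76459) = 28026/76459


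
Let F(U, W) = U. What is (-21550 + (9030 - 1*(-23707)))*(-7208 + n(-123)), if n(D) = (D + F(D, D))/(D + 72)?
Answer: -1369892898/17 ≈ -8.0582e+7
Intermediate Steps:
n(D) = 2*D/(72 + D) (n(D) = (D + D)/(D + 72) = (2*D)/(72 + D) = 2*D/(72 + D))
(-21550 + (9030 - 1*(-23707)))*(-7208 + n(-123)) = (-21550 + (9030 - 1*(-23707)))*(-7208 + 2*(-123)/(72 - 123)) = (-21550 + (9030 + 23707))*(-7208 + 2*(-123)/(-51)) = (-21550 + 32737)*(-7208 + 2*(-123)*(-1/51)) = 11187*(-7208 + 82/17) = 11187*(-122454/17) = -1369892898/17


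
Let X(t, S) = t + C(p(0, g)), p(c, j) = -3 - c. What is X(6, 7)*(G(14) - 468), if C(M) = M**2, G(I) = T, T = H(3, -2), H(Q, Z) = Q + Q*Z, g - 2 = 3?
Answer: -7065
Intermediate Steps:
g = 5 (g = 2 + 3 = 5)
T = -3 (T = 3*(1 - 2) = 3*(-1) = -3)
G(I) = -3
X(t, S) = 9 + t (X(t, S) = t + (-3 - 1*0)**2 = t + (-3 + 0)**2 = t + (-3)**2 = t + 9 = 9 + t)
X(6, 7)*(G(14) - 468) = (9 + 6)*(-3 - 468) = 15*(-471) = -7065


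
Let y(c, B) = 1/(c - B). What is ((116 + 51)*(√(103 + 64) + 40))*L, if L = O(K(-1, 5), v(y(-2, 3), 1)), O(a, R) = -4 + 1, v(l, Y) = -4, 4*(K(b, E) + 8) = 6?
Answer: -20040 - 501*√167 ≈ -26514.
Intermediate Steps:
K(b, E) = -13/2 (K(b, E) = -8 + (¼)*6 = -8 + 3/2 = -13/2)
y(c, B) = 1/(c - B)
O(a, R) = -3
L = -3
((116 + 51)*(√(103 + 64) + 40))*L = ((116 + 51)*(√(103 + 64) + 40))*(-3) = (167*(√167 + 40))*(-3) = (167*(40 + √167))*(-3) = (6680 + 167*√167)*(-3) = -20040 - 501*√167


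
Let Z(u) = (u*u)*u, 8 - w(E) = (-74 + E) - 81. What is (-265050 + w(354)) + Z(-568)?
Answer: -183515673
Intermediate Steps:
w(E) = 163 - E (w(E) = 8 - ((-74 + E) - 81) = 8 - (-155 + E) = 8 + (155 - E) = 163 - E)
Z(u) = u³ (Z(u) = u²*u = u³)
(-265050 + w(354)) + Z(-568) = (-265050 + (163 - 1*354)) + (-568)³ = (-265050 + (163 - 354)) - 183250432 = (-265050 - 191) - 183250432 = -265241 - 183250432 = -183515673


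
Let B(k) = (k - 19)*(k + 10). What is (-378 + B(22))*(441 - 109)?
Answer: -93624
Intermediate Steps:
B(k) = (-19 + k)*(10 + k)
(-378 + B(22))*(441 - 109) = (-378 + (-190 + 22² - 9*22))*(441 - 109) = (-378 + (-190 + 484 - 198))*332 = (-378 + 96)*332 = -282*332 = -93624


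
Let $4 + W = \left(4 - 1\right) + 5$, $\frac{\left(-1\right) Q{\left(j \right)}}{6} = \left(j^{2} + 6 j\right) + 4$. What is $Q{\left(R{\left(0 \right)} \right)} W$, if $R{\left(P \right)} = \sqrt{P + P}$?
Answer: $-96$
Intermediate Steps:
$R{\left(P \right)} = \sqrt{2} \sqrt{P}$ ($R{\left(P \right)} = \sqrt{2 P} = \sqrt{2} \sqrt{P}$)
$Q{\left(j \right)} = -24 - 36 j - 6 j^{2}$ ($Q{\left(j \right)} = - 6 \left(\left(j^{2} + 6 j\right) + 4\right) = - 6 \left(4 + j^{2} + 6 j\right) = -24 - 36 j - 6 j^{2}$)
$W = 4$ ($W = -4 + \left(\left(4 - 1\right) + 5\right) = -4 + \left(3 + 5\right) = -4 + 8 = 4$)
$Q{\left(R{\left(0 \right)} \right)} W = \left(-24 - 36 \sqrt{2} \sqrt{0} - 6 \left(\sqrt{2} \sqrt{0}\right)^{2}\right) 4 = \left(-24 - 36 \sqrt{2} \cdot 0 - 6 \left(\sqrt{2} \cdot 0\right)^{2}\right) 4 = \left(-24 - 0 - 6 \cdot 0^{2}\right) 4 = \left(-24 + 0 - 0\right) 4 = \left(-24 + 0 + 0\right) 4 = \left(-24\right) 4 = -96$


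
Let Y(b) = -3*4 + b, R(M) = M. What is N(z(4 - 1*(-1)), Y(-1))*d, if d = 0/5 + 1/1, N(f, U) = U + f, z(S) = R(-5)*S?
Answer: -38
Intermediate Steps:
z(S) = -5*S
Y(b) = -12 + b
d = 1 (d = 0*(⅕) + 1*1 = 0 + 1 = 1)
N(z(4 - 1*(-1)), Y(-1))*d = ((-12 - 1) - 5*(4 - 1*(-1)))*1 = (-13 - 5*(4 + 1))*1 = (-13 - 5*5)*1 = (-13 - 25)*1 = -38*1 = -38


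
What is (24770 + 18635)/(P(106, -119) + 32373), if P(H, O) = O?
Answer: 43405/32254 ≈ 1.3457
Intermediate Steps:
(24770 + 18635)/(P(106, -119) + 32373) = (24770 + 18635)/(-119 + 32373) = 43405/32254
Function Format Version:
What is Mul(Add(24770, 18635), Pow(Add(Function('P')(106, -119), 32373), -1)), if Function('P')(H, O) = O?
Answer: Rational(43405, 32254) ≈ 1.3457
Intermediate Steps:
Mul(Add(24770, 18635), Pow(Add(Function('P')(106, -119), 32373), -1)) = Mul(Add(24770, 18635), Pow(Add(-119, 32373), -1)) = Mul(43405, Pow(32254, -1)) = Mul(43405, Rational(1, 32254)) = Rational(43405, 32254)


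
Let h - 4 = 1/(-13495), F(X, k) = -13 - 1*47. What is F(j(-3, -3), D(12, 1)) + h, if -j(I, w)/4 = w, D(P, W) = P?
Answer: -755721/13495 ≈ -56.000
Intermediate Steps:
j(I, w) = -4*w
F(X, k) = -60 (F(X, k) = -13 - 47 = -60)
h = 53979/13495 (h = 4 + 1/(-13495) = 4 - 1/13495 = 53979/13495 ≈ 3.9999)
F(j(-3, -3), D(12, 1)) + h = -60 + 53979/13495 = -755721/13495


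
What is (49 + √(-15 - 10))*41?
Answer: 2009 + 205*I ≈ 2009.0 + 205.0*I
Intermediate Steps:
(49 + √(-15 - 10))*41 = (49 + √(-25))*41 = (49 + 5*I)*41 = 2009 + 205*I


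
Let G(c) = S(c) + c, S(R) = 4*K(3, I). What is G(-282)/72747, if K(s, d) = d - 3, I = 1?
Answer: -290/72747 ≈ -0.0039864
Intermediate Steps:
K(s, d) = -3 + d
S(R) = -8 (S(R) = 4*(-3 + 1) = 4*(-2) = -8)
G(c) = -8 + c
G(-282)/72747 = (-8 - 282)/72747 = -290*1/72747 = -290/72747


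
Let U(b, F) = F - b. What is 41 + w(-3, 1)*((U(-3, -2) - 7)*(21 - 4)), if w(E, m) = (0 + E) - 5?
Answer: 857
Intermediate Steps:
w(E, m) = -5 + E (w(E, m) = E - 5 = -5 + E)
41 + w(-3, 1)*((U(-3, -2) - 7)*(21 - 4)) = 41 + (-5 - 3)*(((-2 - 1*(-3)) - 7)*(21 - 4)) = 41 - 8*((-2 + 3) - 7)*17 = 41 - 8*(1 - 7)*17 = 41 - (-48)*17 = 41 - 8*(-102) = 41 + 816 = 857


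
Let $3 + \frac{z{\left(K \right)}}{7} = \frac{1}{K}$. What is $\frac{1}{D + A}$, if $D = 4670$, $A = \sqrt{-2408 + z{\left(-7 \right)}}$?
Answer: $\frac{467}{2181133} - \frac{9 i \sqrt{30}}{21811330} \approx 0.00021411 - 2.2601 \cdot 10^{-6} i$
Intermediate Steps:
$z{\left(K \right)} = -21 + \frac{7}{K}$
$A = 9 i \sqrt{30}$ ($A = \sqrt{-2408 - \left(21 - \frac{7}{-7}\right)} = \sqrt{-2408 + \left(-21 + 7 \left(- \frac{1}{7}\right)\right)} = \sqrt{-2408 - 22} = \sqrt{-2430} = 9 i \sqrt{30} \approx 49.295 i$)
$\frac{1}{D + A} = \frac{1}{4670 + 9 i \sqrt{30}}$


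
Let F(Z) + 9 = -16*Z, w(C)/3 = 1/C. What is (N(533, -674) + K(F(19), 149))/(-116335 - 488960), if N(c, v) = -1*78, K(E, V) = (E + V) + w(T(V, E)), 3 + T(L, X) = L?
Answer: 35329/88373070 ≈ 0.00039977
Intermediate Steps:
T(L, X) = -3 + L
w(C) = 3/C
F(Z) = -9 - 16*Z
K(E, V) = E + V + 3/(-3 + V) (K(E, V) = (E + V) + 3/(-3 + V) = E + V + 3/(-3 + V))
N(c, v) = -78
(N(533, -674) + K(F(19), 149))/(-116335 - 488960) = (-78 + (3 + (-3 + 149)*((-9 - 16*19) + 149))/(-3 + 149))/(-116335 - 488960) = (-78 + (3 + 146*((-9 - 304) + 149))/146)/(-605295) = (-78 + (3 + 146*(-313 + 149))/146)*(-1/605295) = (-78 + (3 + 146*(-164))/146)*(-1/605295) = (-78 + (3 - 23944)/146)*(-1/605295) = (-78 + (1/146)*(-23941))*(-1/605295) = (-78 - 23941/146)*(-1/605295) = -35329/146*(-1/605295) = 35329/88373070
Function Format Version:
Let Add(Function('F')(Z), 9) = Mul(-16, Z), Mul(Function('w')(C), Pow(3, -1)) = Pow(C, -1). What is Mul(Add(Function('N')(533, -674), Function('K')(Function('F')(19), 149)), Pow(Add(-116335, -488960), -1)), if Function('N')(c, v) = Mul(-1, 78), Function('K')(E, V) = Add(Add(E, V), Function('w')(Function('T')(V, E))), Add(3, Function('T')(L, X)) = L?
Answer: Rational(35329, 88373070) ≈ 0.00039977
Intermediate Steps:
Function('T')(L, X) = Add(-3, L)
Function('w')(C) = Mul(3, Pow(C, -1))
Function('F')(Z) = Add(-9, Mul(-16, Z))
Function('K')(E, V) = Add(E, V, Mul(3, Pow(Add(-3, V), -1))) (Function('K')(E, V) = Add(Add(E, V), Mul(3, Pow(Add(-3, V), -1))) = Add(E, V, Mul(3, Pow(Add(-3, V), -1))))
Function('N')(c, v) = -78
Mul(Add(Function('N')(533, -674), Function('K')(Function('F')(19), 149)), Pow(Add(-116335, -488960), -1)) = Mul(Add(-78, Mul(Pow(Add(-3, 149), -1), Add(3, Mul(Add(-3, 149), Add(Add(-9, Mul(-16, 19)), 149))))), Pow(Add(-116335, -488960), -1)) = Mul(Add(-78, Mul(Pow(146, -1), Add(3, Mul(146, Add(Add(-9, -304), 149))))), Pow(-605295, -1)) = Mul(Add(-78, Mul(Rational(1, 146), Add(3, Mul(146, Add(-313, 149))))), Rational(-1, 605295)) = Mul(Add(-78, Mul(Rational(1, 146), Add(3, Mul(146, -164)))), Rational(-1, 605295)) = Mul(Add(-78, Mul(Rational(1, 146), Add(3, -23944))), Rational(-1, 605295)) = Mul(Add(-78, Mul(Rational(1, 146), -23941)), Rational(-1, 605295)) = Mul(Add(-78, Rational(-23941, 146)), Rational(-1, 605295)) = Mul(Rational(-35329, 146), Rational(-1, 605295)) = Rational(35329, 88373070)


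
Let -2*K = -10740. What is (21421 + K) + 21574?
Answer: 48365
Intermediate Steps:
K = 5370 (K = -½*(-10740) = 5370)
(21421 + K) + 21574 = (21421 + 5370) + 21574 = 26791 + 21574 = 48365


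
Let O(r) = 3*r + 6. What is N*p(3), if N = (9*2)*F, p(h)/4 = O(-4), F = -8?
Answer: 3456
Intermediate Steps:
O(r) = 6 + 3*r
p(h) = -24 (p(h) = 4*(6 + 3*(-4)) = 4*(6 - 12) = 4*(-6) = -24)
N = -144 (N = (9*2)*(-8) = 18*(-8) = -144)
N*p(3) = -144*(-24) = 3456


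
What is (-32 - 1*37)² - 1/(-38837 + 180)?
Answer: 184045978/38657 ≈ 4761.0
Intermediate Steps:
(-32 - 1*37)² - 1/(-38837 + 180) = (-32 - 37)² - 1/(-38657) = (-69)² - 1*(-1/38657) = 4761 + 1/38657 = 184045978/38657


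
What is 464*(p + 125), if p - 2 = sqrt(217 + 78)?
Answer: 58928 + 464*sqrt(295) ≈ 66898.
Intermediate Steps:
p = 2 + sqrt(295) (p = 2 + sqrt(217 + 78) = 2 + sqrt(295) ≈ 19.176)
464*(p + 125) = 464*((2 + sqrt(295)) + 125) = 464*(127 + sqrt(295)) = 58928 + 464*sqrt(295)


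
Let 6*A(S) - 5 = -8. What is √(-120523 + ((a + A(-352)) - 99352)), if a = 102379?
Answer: I*√469986/2 ≈ 342.78*I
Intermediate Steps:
A(S) = -½ (A(S) = ⅚ + (⅙)*(-8) = ⅚ - 4/3 = -½)
√(-120523 + ((a + A(-352)) - 99352)) = √(-120523 + ((102379 - ½) - 99352)) = √(-120523 + (204757/2 - 99352)) = √(-120523 + 6053/2) = √(-234993/2) = I*√469986/2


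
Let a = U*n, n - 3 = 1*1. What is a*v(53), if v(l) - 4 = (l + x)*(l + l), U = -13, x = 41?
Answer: -518336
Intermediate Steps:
n = 4 (n = 3 + 1*1 = 3 + 1 = 4)
v(l) = 4 + 2*l*(41 + l) (v(l) = 4 + (l + 41)*(l + l) = 4 + (41 + l)*(2*l) = 4 + 2*l*(41 + l))
a = -52 (a = -13*4 = -52)
a*v(53) = -52*(4 + 2*53**2 + 82*53) = -52*(4 + 2*2809 + 4346) = -52*(4 + 5618 + 4346) = -52*9968 = -518336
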